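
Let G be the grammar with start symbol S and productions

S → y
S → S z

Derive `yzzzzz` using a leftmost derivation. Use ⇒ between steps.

S⇒Sz⇒Szz⇒Szzz⇒Szzzz⇒Szzzzz⇒yzzzzz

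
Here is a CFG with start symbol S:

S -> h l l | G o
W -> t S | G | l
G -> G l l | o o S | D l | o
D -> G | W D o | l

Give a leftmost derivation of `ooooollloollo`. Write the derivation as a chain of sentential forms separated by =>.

S => Go   [S -> G o]
Go => Gllo   [G -> G l l]
Gllo => ooSllo   [G -> o o S]
ooSllo => ooGollo   [S -> G o]
ooGollo => ooooSollo   [G -> o o S]
ooooSollo => ooooGoollo   [S -> G o]
ooooGoollo => ooooGlloollo   [G -> G l l]
ooooGlloollo => ooooDllloollo   [G -> D l]
ooooDllloollo => ooooGllloollo   [D -> G]
ooooGllloollo => ooooollloollo   [G -> o]

S => Go => Gllo => ooSllo => ooGollo => ooooSollo => ooooGoollo => ooooGlloollo => ooooDllloollo => ooooGllloollo => ooooollloollo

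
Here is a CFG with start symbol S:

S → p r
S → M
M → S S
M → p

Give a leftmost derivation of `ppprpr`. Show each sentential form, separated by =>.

S=>M=>SS=>MS=>pS=>pM=>pSS=>pMS=>ppS=>ppM=>ppSS=>ppprS=>ppprpr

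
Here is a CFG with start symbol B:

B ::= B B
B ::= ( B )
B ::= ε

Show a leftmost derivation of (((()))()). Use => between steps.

B => (B) => (BB) => (BBB) => (BBBB) => ((B)BBB) => (((B))BBB) => ((((B)))BBB) => (((()))BBB) => (((()))(B)BB) => (((()))()BB) => (((()))()B) => (((()))())

B => (B)   [B ::= ( B )]
(B) => (BB)   [B ::= B B]
(BB) => (BBB)   [B ::= B B]
(BBB) => (BBBB)   [B ::= B B]
(BBBB) => ((B)BBB)   [B ::= ( B )]
((B)BBB) => (((B))BBB)   [B ::= ( B )]
(((B))BBB) => ((((B)))BBB)   [B ::= ( B )]
((((B)))BBB) => (((()))BBB)   [B ::= ε]
(((()))BBB) => (((()))(B)BB)   [B ::= ( B )]
(((()))(B)BB) => (((()))()BB)   [B ::= ε]
(((()))()BB) => (((()))()B)   [B ::= ε]
(((()))()B) => (((()))())   [B ::= ε]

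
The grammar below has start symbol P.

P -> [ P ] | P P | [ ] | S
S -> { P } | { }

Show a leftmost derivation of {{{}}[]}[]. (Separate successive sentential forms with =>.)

P => PP => SP => {P}P => {PP}P => {SP}P => {{P}P}P => {{S}P}P => {{{}}P}P => {{{}}[]}P => {{{}}[]}[]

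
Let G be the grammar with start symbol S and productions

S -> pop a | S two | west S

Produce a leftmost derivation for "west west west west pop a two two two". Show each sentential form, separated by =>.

S => west S => west west S => west west west S => west west west S two => west west west S two two => west west west west S two two => west west west west S two two two => west west west west pop a two two two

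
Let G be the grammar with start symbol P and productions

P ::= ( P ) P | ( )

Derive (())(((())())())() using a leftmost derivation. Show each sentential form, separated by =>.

P => (P)P   [P ::= ( P ) P]
(P)P => (())P   [P ::= ( )]
(())P => (())(P)P   [P ::= ( P ) P]
(())(P)P => (())((P)P)P   [P ::= ( P ) P]
(())((P)P)P => (())(((P)P)P)P   [P ::= ( P ) P]
(())(((P)P)P)P => (())(((())P)P)P   [P ::= ( )]
(())(((())P)P)P => (())(((())())P)P   [P ::= ( )]
(())(((())())P)P => (())(((())())())P   [P ::= ( )]
(())(((())())())P => (())(((())())())()   [P ::= ( )]

P=>(P)P=>(())P=>(())(P)P=>(())((P)P)P=>(())(((P)P)P)P=>(())(((())P)P)P=>(())(((())())P)P=>(())(((())())())P=>(())(((())())())()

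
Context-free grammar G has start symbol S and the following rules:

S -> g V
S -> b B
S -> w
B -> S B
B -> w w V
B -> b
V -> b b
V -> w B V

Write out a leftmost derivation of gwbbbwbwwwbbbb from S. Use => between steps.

S => gV => gwBV => gwSBV => gwbBBV => gwbbBV => gwbbbV => gwbbbwBV => gwbbbwbV => gwbbbwbwBV => gwbbbwbwwwVV => gwbbbwbwwwbbV => gwbbbwbwwwbbbb

S => gV   [S -> g V]
gV => gwBV   [V -> w B V]
gwBV => gwSBV   [B -> S B]
gwSBV => gwbBBV   [S -> b B]
gwbBBV => gwbbBV   [B -> b]
gwbbBV => gwbbbV   [B -> b]
gwbbbV => gwbbbwBV   [V -> w B V]
gwbbbwBV => gwbbbwbV   [B -> b]
gwbbbwbV => gwbbbwbwBV   [V -> w B V]
gwbbbwbwBV => gwbbbwbwwwVV   [B -> w w V]
gwbbbwbwwwVV => gwbbbwbwwwbbV   [V -> b b]
gwbbbwbwwwbbV => gwbbbwbwwwbbbb   [V -> b b]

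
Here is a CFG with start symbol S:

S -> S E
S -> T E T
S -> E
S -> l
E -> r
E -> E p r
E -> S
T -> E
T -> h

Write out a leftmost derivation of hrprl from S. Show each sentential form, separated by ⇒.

S ⇒ TET ⇒ hET ⇒ hEprT ⇒ hrprT ⇒ hrprE ⇒ hrprS ⇒ hrprl

S ⇒ TET   [S -> T E T]
TET ⇒ hET   [T -> h]
hET ⇒ hEprT   [E -> E p r]
hEprT ⇒ hrprT   [E -> r]
hrprT ⇒ hrprE   [T -> E]
hrprE ⇒ hrprS   [E -> S]
hrprS ⇒ hrprl   [S -> l]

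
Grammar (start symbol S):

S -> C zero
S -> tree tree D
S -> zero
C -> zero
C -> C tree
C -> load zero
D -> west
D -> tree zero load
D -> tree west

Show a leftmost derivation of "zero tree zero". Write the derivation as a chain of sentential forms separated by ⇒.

S ⇒ C zero ⇒ C tree zero ⇒ zero tree zero

S ⇒ C zero   [S -> C zero]
C zero ⇒ C tree zero   [C -> C tree]
C tree zero ⇒ zero tree zero   [C -> zero]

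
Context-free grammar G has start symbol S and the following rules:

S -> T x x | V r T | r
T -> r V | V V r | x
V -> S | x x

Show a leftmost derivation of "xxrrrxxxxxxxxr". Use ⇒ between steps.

S ⇒ VrT ⇒ xxrT ⇒ xxrVVr ⇒ xxrSVr ⇒ xxrTxxVr ⇒ xxrrVxxVr ⇒ xxrrSxxVr ⇒ xxrrTxxxxVr ⇒ xxrrrVxxxxVr ⇒ xxrrrxxxxxxVr ⇒ xxrrrxxxxxxxxr

S ⇒ VrT   [S -> V r T]
VrT ⇒ xxrT   [V -> x x]
xxrT ⇒ xxrVVr   [T -> V V r]
xxrVVr ⇒ xxrSVr   [V -> S]
xxrSVr ⇒ xxrTxxVr   [S -> T x x]
xxrTxxVr ⇒ xxrrVxxVr   [T -> r V]
xxrrVxxVr ⇒ xxrrSxxVr   [V -> S]
xxrrSxxVr ⇒ xxrrTxxxxVr   [S -> T x x]
xxrrTxxxxVr ⇒ xxrrrVxxxxVr   [T -> r V]
xxrrrVxxxxVr ⇒ xxrrrxxxxxxVr   [V -> x x]
xxrrrxxxxxxVr ⇒ xxrrrxxxxxxxxr   [V -> x x]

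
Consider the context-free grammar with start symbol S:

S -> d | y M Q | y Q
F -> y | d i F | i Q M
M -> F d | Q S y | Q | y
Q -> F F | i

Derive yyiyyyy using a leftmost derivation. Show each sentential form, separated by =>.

S=>yMQ=>yyQ=>yyFF=>yyiQMF=>yyiFFMF=>yyiyFMF=>yyiyyMF=>yyiyyyF=>yyiyyyy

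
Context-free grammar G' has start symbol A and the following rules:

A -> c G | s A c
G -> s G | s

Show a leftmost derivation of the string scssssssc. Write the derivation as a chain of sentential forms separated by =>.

A => sAc   [A -> s A c]
sAc => scGc   [A -> c G]
scGc => scsGc   [G -> s G]
scsGc => scssGc   [G -> s G]
scssGc => scsssGc   [G -> s G]
scsssGc => scssssGc   [G -> s G]
scssssGc => scsssssGc   [G -> s G]
scsssssGc => scssssssc   [G -> s]

A => sAc => scGc => scsGc => scssGc => scsssGc => scssssGc => scsssssGc => scssssssc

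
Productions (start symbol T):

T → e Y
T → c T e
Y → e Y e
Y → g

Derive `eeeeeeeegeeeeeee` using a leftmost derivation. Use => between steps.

T => eY   [T → e Y]
eY => eeYe   [Y → e Y e]
eeYe => eeeYee   [Y → e Y e]
eeeYee => eeeeYeee   [Y → e Y e]
eeeeYeee => eeeeeYeeee   [Y → e Y e]
eeeeeYeeee => eeeeeeYeeeee   [Y → e Y e]
eeeeeeYeeeee => eeeeeeeYeeeeee   [Y → e Y e]
eeeeeeeYeeeeee => eeeeeeeeYeeeeeee   [Y → e Y e]
eeeeeeeeYeeeeeee => eeeeeeeegeeeeeee   [Y → g]

T => eY => eeYe => eeeYee => eeeeYeee => eeeeeYeeee => eeeeeeYeeeee => eeeeeeeYeeeeee => eeeeeeeeYeeeeeee => eeeeeeeegeeeeeee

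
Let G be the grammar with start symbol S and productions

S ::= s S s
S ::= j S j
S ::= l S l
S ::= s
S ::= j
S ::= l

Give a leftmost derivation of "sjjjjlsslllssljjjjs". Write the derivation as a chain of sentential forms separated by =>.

S=>sSs=>sjSjs=>sjjSjjs=>sjjjSjjjs=>sjjjjSjjjjs=>sjjjjlSljjjjs=>sjjjjlsSsljjjjs=>sjjjjlssSssljjjjs=>sjjjjlsslSlssljjjjs=>sjjjjlsslllssljjjjs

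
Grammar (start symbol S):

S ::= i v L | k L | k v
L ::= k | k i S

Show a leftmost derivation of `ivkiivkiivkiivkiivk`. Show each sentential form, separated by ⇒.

S⇒ivL⇒ivkiS⇒ivkiivL⇒ivkiivkiS⇒ivkiivkiivL⇒ivkiivkiivkiS⇒ivkiivkiivkiivL⇒ivkiivkiivkiivkiS⇒ivkiivkiivkiivkiivL⇒ivkiivkiivkiivkiivk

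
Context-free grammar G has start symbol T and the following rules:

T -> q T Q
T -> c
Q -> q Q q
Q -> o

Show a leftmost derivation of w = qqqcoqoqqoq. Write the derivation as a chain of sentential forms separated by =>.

T => qTQ => qqTQQ => qqqTQQQ => qqqcQQQ => qqqcoQQ => qqqcoqQqQ => qqqcoqoqQ => qqqcoqoqqQq => qqqcoqoqqoq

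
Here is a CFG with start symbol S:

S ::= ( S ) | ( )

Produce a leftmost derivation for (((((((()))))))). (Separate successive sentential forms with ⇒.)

S ⇒ (S) ⇒ ((S)) ⇒ (((S))) ⇒ ((((S)))) ⇒ (((((S))))) ⇒ ((((((S)))))) ⇒ (((((((S))))))) ⇒ (((((((())))))))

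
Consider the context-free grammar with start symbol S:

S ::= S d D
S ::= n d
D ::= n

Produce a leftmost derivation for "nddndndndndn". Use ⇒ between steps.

S⇒SdD⇒SdDdD⇒SdDdDdD⇒SdDdDdDdD⇒SdDdDdDdDdD⇒nddDdDdDdDdD⇒nddndDdDdDdD⇒nddndndDdDdD⇒nddndndndDdD⇒nddndndndndD⇒nddndndndndn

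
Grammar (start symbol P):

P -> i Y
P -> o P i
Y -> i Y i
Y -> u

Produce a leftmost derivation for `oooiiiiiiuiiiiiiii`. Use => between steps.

P => oPi   [P -> o P i]
oPi => ooPii   [P -> o P i]
ooPii => oooPiii   [P -> o P i]
oooPiii => oooiYiii   [P -> i Y]
oooiYiii => oooiiYiiii   [Y -> i Y i]
oooiiYiiii => oooiiiYiiiii   [Y -> i Y i]
oooiiiYiiiii => oooiiiiYiiiiii   [Y -> i Y i]
oooiiiiYiiiiii => oooiiiiiYiiiiiii   [Y -> i Y i]
oooiiiiiYiiiiiii => oooiiiiiiYiiiiiiii   [Y -> i Y i]
oooiiiiiiYiiiiiiii => oooiiiiiiuiiiiiiii   [Y -> u]

P=>oPi=>ooPii=>oooPiii=>oooiYiii=>oooiiYiiii=>oooiiiYiiiii=>oooiiiiYiiiiii=>oooiiiiiYiiiiiii=>oooiiiiiiYiiiiiiii=>oooiiiiiiuiiiiiiii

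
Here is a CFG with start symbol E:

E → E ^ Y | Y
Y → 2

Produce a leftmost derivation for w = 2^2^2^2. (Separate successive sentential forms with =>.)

E => E^Y   [E → E ^ Y]
E^Y => E^Y^Y   [E → E ^ Y]
E^Y^Y => E^Y^Y^Y   [E → E ^ Y]
E^Y^Y^Y => Y^Y^Y^Y   [E → Y]
Y^Y^Y^Y => 2^Y^Y^Y   [Y → 2]
2^Y^Y^Y => 2^2^Y^Y   [Y → 2]
2^2^Y^Y => 2^2^2^Y   [Y → 2]
2^2^2^Y => 2^2^2^2   [Y → 2]

E=>E^Y=>E^Y^Y=>E^Y^Y^Y=>Y^Y^Y^Y=>2^Y^Y^Y=>2^2^Y^Y=>2^2^2^Y=>2^2^2^2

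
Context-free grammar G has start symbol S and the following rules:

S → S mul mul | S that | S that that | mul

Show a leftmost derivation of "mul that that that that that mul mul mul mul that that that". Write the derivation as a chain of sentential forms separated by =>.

S => S that => S that that that => S mul mul that that that => S mul mul mul mul that that that => S that that mul mul mul mul that that that => S that that that that mul mul mul mul that that that => S that that that that that mul mul mul mul that that that => mul that that that that that mul mul mul mul that that that

S => S that   [S → S that]
S that => S that that that   [S → S that that]
S that that that => S mul mul that that that   [S → S mul mul]
S mul mul that that that => S mul mul mul mul that that that   [S → S mul mul]
S mul mul mul mul that that that => S that that mul mul mul mul that that that   [S → S that that]
S that that mul mul mul mul that that that => S that that that that mul mul mul mul that that that   [S → S that that]
S that that that that mul mul mul mul that that that => S that that that that that mul mul mul mul that that that   [S → S that]
S that that that that that mul mul mul mul that that that => mul that that that that that mul mul mul mul that that that   [S → mul]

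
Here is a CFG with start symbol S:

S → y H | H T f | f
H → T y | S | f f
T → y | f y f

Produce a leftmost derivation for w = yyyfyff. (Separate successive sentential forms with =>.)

S => HTf => STf => yHTf => yTyTf => yyyTf => yyyfyff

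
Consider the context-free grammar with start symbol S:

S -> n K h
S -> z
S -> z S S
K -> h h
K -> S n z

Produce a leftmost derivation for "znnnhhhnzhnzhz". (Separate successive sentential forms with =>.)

S => zSS   [S -> z S S]
zSS => znKhS   [S -> n K h]
znKhS => znSnzhS   [K -> S n z]
znSnzhS => znnKhnzhS   [S -> n K h]
znnKhnzhS => znnSnzhnzhS   [K -> S n z]
znnSnzhnzhS => znnnKhnzhnzhS   [S -> n K h]
znnnKhnzhnzhS => znnnhhhnzhnzhS   [K -> h h]
znnnhhhnzhnzhS => znnnhhhnzhnzhz   [S -> z]

S => zSS => znKhS => znSnzhS => znnKhnzhS => znnSnzhnzhS => znnnKhnzhnzhS => znnnhhhnzhnzhS => znnnhhhnzhnzhz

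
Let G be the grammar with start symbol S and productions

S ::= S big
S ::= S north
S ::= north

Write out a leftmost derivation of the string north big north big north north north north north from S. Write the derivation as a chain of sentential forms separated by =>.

S => S north => S north north => S north north north => S north north north north => S north north north north north => S big north north north north north => S north big north north north north north => S big north big north north north north north => north big north big north north north north north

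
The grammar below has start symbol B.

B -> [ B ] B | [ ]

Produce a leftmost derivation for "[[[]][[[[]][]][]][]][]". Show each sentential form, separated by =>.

B => [B]B => [[B]B]B => [[[]]B]B => [[[]][B]B]B => [[[]][[B]B]B]B => [[[]][[[B]B]B]B]B => [[[]][[[[]]B]B]B]B => [[[]][[[[]][]]B]B]B => [[[]][[[[]][]][]]B]B => [[[]][[[[]][]][]][]]B => [[[]][[[[]][]][]][]][]

B => [B]B   [B -> [ B ] B]
[B]B => [[B]B]B   [B -> [ B ] B]
[[B]B]B => [[[]]B]B   [B -> [ ]]
[[[]]B]B => [[[]][B]B]B   [B -> [ B ] B]
[[[]][B]B]B => [[[]][[B]B]B]B   [B -> [ B ] B]
[[[]][[B]B]B]B => [[[]][[[B]B]B]B]B   [B -> [ B ] B]
[[[]][[[B]B]B]B]B => [[[]][[[[]]B]B]B]B   [B -> [ ]]
[[[]][[[[]]B]B]B]B => [[[]][[[[]][]]B]B]B   [B -> [ ]]
[[[]][[[[]][]]B]B]B => [[[]][[[[]][]][]]B]B   [B -> [ ]]
[[[]][[[[]][]][]]B]B => [[[]][[[[]][]][]][]]B   [B -> [ ]]
[[[]][[[[]][]][]][]]B => [[[]][[[[]][]][]][]][]   [B -> [ ]]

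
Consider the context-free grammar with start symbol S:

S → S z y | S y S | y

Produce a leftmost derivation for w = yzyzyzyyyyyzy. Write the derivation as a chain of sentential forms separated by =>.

S => Szy => SySzy => SySySzy => SzyySySzy => SzyzyySySzy => SzyzyzyySySzy => yzyzyzyySySzy => yzyzyzyyyySzy => yzyzyzyyyyyzy

S => Szy   [S → S z y]
Szy => SySzy   [S → S y S]
SySzy => SySySzy   [S → S y S]
SySySzy => SzyySySzy   [S → S z y]
SzyySySzy => SzyzyySySzy   [S → S z y]
SzyzyySySzy => SzyzyzyySySzy   [S → S z y]
SzyzyzyySySzy => yzyzyzyySySzy   [S → y]
yzyzyzyySySzy => yzyzyzyyyySzy   [S → y]
yzyzyzyyyySzy => yzyzyzyyyyyzy   [S → y]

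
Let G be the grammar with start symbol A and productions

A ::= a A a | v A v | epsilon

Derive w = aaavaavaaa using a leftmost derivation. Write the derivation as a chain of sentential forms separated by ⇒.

A ⇒ aAa   [A ::= a A a]
aAa ⇒ aaAaa   [A ::= a A a]
aaAaa ⇒ aaaAaaa   [A ::= a A a]
aaaAaaa ⇒ aaavAvaaa   [A ::= v A v]
aaavAvaaa ⇒ aaavaAavaaa   [A ::= a A a]
aaavaAavaaa ⇒ aaavaavaaa   [A ::= epsilon]

A ⇒ aAa ⇒ aaAaa ⇒ aaaAaaa ⇒ aaavAvaaa ⇒ aaavaAavaaa ⇒ aaavaavaaa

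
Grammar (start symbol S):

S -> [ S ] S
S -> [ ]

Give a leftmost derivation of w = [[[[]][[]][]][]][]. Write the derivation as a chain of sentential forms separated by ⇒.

S ⇒ [S]S ⇒ [[S]S]S ⇒ [[[S]S]S]S ⇒ [[[[]]S]S]S ⇒ [[[[]][S]S]S]S ⇒ [[[[]][[]]S]S]S ⇒ [[[[]][[]][]]S]S ⇒ [[[[]][[]][]][]]S ⇒ [[[[]][[]][]][]][]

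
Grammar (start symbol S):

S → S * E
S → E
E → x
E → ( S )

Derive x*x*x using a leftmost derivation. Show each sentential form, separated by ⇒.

S ⇒ S*E   [S → S * E]
S*E ⇒ S*E*E   [S → S * E]
S*E*E ⇒ E*E*E   [S → E]
E*E*E ⇒ x*E*E   [E → x]
x*E*E ⇒ x*x*E   [E → x]
x*x*E ⇒ x*x*x   [E → x]

S ⇒ S*E ⇒ S*E*E ⇒ E*E*E ⇒ x*E*E ⇒ x*x*E ⇒ x*x*x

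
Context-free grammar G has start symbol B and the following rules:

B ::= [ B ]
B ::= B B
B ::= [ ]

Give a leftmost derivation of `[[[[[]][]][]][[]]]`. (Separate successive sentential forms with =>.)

B => [B] => [BB] => [[B]B] => [[BB]B] => [[[B]B]B] => [[[BB]B]B] => [[[[B]B]B]B] => [[[[[]]B]B]B] => [[[[[]][]]B]B] => [[[[[]][]][]]B] => [[[[[]][]][]][B]] => [[[[[]][]][]][[]]]

B => [B]   [B ::= [ B ]]
[B] => [BB]   [B ::= B B]
[BB] => [[B]B]   [B ::= [ B ]]
[[B]B] => [[BB]B]   [B ::= B B]
[[BB]B] => [[[B]B]B]   [B ::= [ B ]]
[[[B]B]B] => [[[BB]B]B]   [B ::= B B]
[[[BB]B]B] => [[[[B]B]B]B]   [B ::= [ B ]]
[[[[B]B]B]B] => [[[[[]]B]B]B]   [B ::= [ ]]
[[[[[]]B]B]B] => [[[[[]][]]B]B]   [B ::= [ ]]
[[[[[]][]]B]B] => [[[[[]][]][]]B]   [B ::= [ ]]
[[[[[]][]][]]B] => [[[[[]][]][]][B]]   [B ::= [ B ]]
[[[[[]][]][]][B]] => [[[[[]][]][]][[]]]   [B ::= [ ]]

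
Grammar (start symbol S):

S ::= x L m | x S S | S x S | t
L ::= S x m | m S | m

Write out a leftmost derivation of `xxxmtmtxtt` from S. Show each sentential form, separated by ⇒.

S⇒xSS⇒xSxSS⇒xxSSxSS⇒xxxLmSxSS⇒xxxmSmSxSS⇒xxxmtmSxSS⇒xxxmtmtxSS⇒xxxmtmtxtS⇒xxxmtmtxtt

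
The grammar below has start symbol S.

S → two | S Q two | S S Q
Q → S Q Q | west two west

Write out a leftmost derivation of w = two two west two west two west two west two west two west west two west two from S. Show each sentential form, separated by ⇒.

S ⇒ S Q two ⇒ S S Q Q two ⇒ S S Q S Q Q two ⇒ S S Q S Q S Q Q two ⇒ two S Q S Q S Q Q two ⇒ two two Q S Q S Q Q two ⇒ two two west two west S Q S Q Q two ⇒ two two west two west two Q S Q Q two ⇒ two two west two west two west two west S Q Q two ⇒ two two west two west two west two west two Q Q two ⇒ two two west two west two west two west two west two west Q two ⇒ two two west two west two west two west two west two west west two west two

S ⇒ S Q two   [S → S Q two]
S Q two ⇒ S S Q Q two   [S → S S Q]
S S Q Q two ⇒ S S Q S Q Q two   [S → S S Q]
S S Q S Q Q two ⇒ S S Q S Q S Q Q two   [S → S S Q]
S S Q S Q S Q Q two ⇒ two S Q S Q S Q Q two   [S → two]
two S Q S Q S Q Q two ⇒ two two Q S Q S Q Q two   [S → two]
two two Q S Q S Q Q two ⇒ two two west two west S Q S Q Q two   [Q → west two west]
two two west two west S Q S Q Q two ⇒ two two west two west two Q S Q Q two   [S → two]
two two west two west two Q S Q Q two ⇒ two two west two west two west two west S Q Q two   [Q → west two west]
two two west two west two west two west S Q Q two ⇒ two two west two west two west two west two Q Q two   [S → two]
two two west two west two west two west two Q Q two ⇒ two two west two west two west two west two west two west Q two   [Q → west two west]
two two west two west two west two west two west two west Q two ⇒ two two west two west two west two west two west two west west two west two   [Q → west two west]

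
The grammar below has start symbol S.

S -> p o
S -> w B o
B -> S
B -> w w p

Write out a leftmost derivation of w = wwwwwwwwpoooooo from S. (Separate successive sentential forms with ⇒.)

S ⇒ wBo   [S -> w B o]
wBo ⇒ wSo   [B -> S]
wSo ⇒ wwBoo   [S -> w B o]
wwBoo ⇒ wwSoo   [B -> S]
wwSoo ⇒ wwwBooo   [S -> w B o]
wwwBooo ⇒ wwwSooo   [B -> S]
wwwSooo ⇒ wwwwBoooo   [S -> w B o]
wwwwBoooo ⇒ wwwwSoooo   [B -> S]
wwwwSoooo ⇒ wwwwwBooooo   [S -> w B o]
wwwwwBooooo ⇒ wwwwwSooooo   [B -> S]
wwwwwSooooo ⇒ wwwwwwBoooooo   [S -> w B o]
wwwwwwBoooooo ⇒ wwwwwwwwpoooooo   [B -> w w p]

S ⇒ wBo ⇒ wSo ⇒ wwBoo ⇒ wwSoo ⇒ wwwBooo ⇒ wwwSooo ⇒ wwwwBoooo ⇒ wwwwSoooo ⇒ wwwwwBooooo ⇒ wwwwwSooooo ⇒ wwwwwwBoooooo ⇒ wwwwwwwwpoooooo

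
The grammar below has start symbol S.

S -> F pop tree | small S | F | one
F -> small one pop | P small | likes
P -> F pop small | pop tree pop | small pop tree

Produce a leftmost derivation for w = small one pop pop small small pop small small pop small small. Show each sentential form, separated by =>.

S => F   [S -> F]
F => P small   [F -> P small]
P small => F pop small small   [P -> F pop small]
F pop small small => P small pop small small   [F -> P small]
P small pop small small => F pop small small pop small small   [P -> F pop small]
F pop small small pop small small => P small pop small small pop small small   [F -> P small]
P small pop small small pop small small => F pop small small pop small small pop small small   [P -> F pop small]
F pop small small pop small small pop small small => small one pop pop small small pop small small pop small small   [F -> small one pop]

S => F => P small => F pop small small => P small pop small small => F pop small small pop small small => P small pop small small pop small small => F pop small small pop small small pop small small => small one pop pop small small pop small small pop small small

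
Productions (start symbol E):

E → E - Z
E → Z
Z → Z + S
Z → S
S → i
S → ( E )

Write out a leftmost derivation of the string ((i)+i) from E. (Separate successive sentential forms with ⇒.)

E ⇒ Z   [E → Z]
Z ⇒ S   [Z → S]
S ⇒ (E)   [S → ( E )]
(E) ⇒ (Z)   [E → Z]
(Z) ⇒ (Z+S)   [Z → Z + S]
(Z+S) ⇒ (S+S)   [Z → S]
(S+S) ⇒ ((E)+S)   [S → ( E )]
((E)+S) ⇒ ((Z)+S)   [E → Z]
((Z)+S) ⇒ ((S)+S)   [Z → S]
((S)+S) ⇒ ((i)+S)   [S → i]
((i)+S) ⇒ ((i)+i)   [S → i]

E ⇒ Z ⇒ S ⇒ (E) ⇒ (Z) ⇒ (Z+S) ⇒ (S+S) ⇒ ((E)+S) ⇒ ((Z)+S) ⇒ ((S)+S) ⇒ ((i)+S) ⇒ ((i)+i)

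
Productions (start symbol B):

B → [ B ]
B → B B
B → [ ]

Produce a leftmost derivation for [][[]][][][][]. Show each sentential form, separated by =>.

B => BB => BBB => BBBB => BBBBB => []BBBB => []BBBBB => [][B]BBBB => [][[]]BBBB => [][[]][]BBB => [][[]][][]BB => [][[]][][][]B => [][[]][][][][]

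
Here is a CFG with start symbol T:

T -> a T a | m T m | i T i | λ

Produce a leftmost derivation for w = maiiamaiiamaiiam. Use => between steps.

T=>mTm=>maTam=>maiTiam=>maiiTiiam=>maiiaTaiiam=>maiiamTmaiiam=>maiiamaTamaiiam=>maiiamaiTiamaiiam=>maiiamaiiamaiiam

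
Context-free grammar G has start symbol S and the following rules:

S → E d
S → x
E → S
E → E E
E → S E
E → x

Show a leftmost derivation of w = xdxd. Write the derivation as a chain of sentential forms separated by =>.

S => Ed   [S → E d]
Ed => SEd   [E → S E]
SEd => EdEd   [S → E d]
EdEd => SdEd   [E → S]
SdEd => xdEd   [S → x]
xdEd => xdxd   [E → x]

S=>Ed=>SEd=>EdEd=>SdEd=>xdEd=>xdxd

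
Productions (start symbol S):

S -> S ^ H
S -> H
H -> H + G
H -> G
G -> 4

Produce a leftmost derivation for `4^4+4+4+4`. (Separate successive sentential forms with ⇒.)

S ⇒ S^H ⇒ H^H ⇒ G^H ⇒ 4^H ⇒ 4^H+G ⇒ 4^H+G+G ⇒ 4^H+G+G+G ⇒ 4^G+G+G+G ⇒ 4^4+G+G+G ⇒ 4^4+4+G+G ⇒ 4^4+4+4+G ⇒ 4^4+4+4+4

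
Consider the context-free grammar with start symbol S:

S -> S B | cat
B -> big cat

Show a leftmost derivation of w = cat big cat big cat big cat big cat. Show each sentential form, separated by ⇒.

S ⇒ S B ⇒ S B B ⇒ S B B B ⇒ S B B B B ⇒ cat B B B B ⇒ cat big cat B B B ⇒ cat big cat big cat B B ⇒ cat big cat big cat big cat B ⇒ cat big cat big cat big cat big cat

S ⇒ S B   [S -> S B]
S B ⇒ S B B   [S -> S B]
S B B ⇒ S B B B   [S -> S B]
S B B B ⇒ S B B B B   [S -> S B]
S B B B B ⇒ cat B B B B   [S -> cat]
cat B B B B ⇒ cat big cat B B B   [B -> big cat]
cat big cat B B B ⇒ cat big cat big cat B B   [B -> big cat]
cat big cat big cat B B ⇒ cat big cat big cat big cat B   [B -> big cat]
cat big cat big cat big cat B ⇒ cat big cat big cat big cat big cat   [B -> big cat]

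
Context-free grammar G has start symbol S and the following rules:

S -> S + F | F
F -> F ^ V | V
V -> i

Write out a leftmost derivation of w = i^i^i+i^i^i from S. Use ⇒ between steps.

S⇒S+F⇒F+F⇒F^V+F⇒F^V^V+F⇒V^V^V+F⇒i^V^V+F⇒i^i^V+F⇒i^i^i+F⇒i^i^i+F^V⇒i^i^i+F^V^V⇒i^i^i+V^V^V⇒i^i^i+i^V^V⇒i^i^i+i^i^V⇒i^i^i+i^i^i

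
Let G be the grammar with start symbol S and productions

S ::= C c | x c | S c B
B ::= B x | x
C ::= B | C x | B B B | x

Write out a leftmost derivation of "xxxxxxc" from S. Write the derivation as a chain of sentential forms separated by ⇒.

S ⇒ Cc   [S ::= C c]
Cc ⇒ BBBc   [C ::= B B B]
BBBc ⇒ BxBBc   [B ::= B x]
BxBBc ⇒ BxxBBc   [B ::= B x]
BxxBBc ⇒ xxxBBc   [B ::= x]
xxxBBc ⇒ xxxBxBc   [B ::= B x]
xxxBxBc ⇒ xxxxxBc   [B ::= x]
xxxxxBc ⇒ xxxxxxc   [B ::= x]

S ⇒ Cc ⇒ BBBc ⇒ BxBBc ⇒ BxxBBc ⇒ xxxBBc ⇒ xxxBxBc ⇒ xxxxxBc ⇒ xxxxxxc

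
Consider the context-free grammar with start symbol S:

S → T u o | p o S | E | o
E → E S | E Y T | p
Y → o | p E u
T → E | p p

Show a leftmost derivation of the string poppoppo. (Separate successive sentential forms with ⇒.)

S⇒E⇒ES⇒EYTS⇒EYTYTS⇒pYTYTS⇒poTYTS⇒poppYTS⇒poppoTS⇒poppoppS⇒poppoppo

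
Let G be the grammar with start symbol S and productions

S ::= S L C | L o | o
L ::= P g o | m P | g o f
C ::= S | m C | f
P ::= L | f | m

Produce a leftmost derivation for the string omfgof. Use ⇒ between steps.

S ⇒ SLC ⇒ oLC ⇒ omPC ⇒ omLC ⇒ omPgoC ⇒ omfgoC ⇒ omfgof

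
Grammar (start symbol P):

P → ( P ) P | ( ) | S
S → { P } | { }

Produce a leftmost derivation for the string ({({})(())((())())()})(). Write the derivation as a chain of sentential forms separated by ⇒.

P ⇒ (P)P ⇒ (S)P ⇒ ({P})P ⇒ ({(P)P})P ⇒ ({(S)P})P ⇒ ({({})P})P ⇒ ({({})(P)P})P ⇒ ({({})(())P})P ⇒ ({({})(())(P)P})P ⇒ ({({})(())((P)P)P})P ⇒ ({({})(())((())P)P})P ⇒ ({({})(())((())())P})P ⇒ ({({})(())((())())()})P ⇒ ({({})(())((())())()})()

P ⇒ (P)P   [P → ( P ) P]
(P)P ⇒ (S)P   [P → S]
(S)P ⇒ ({P})P   [S → { P }]
({P})P ⇒ ({(P)P})P   [P → ( P ) P]
({(P)P})P ⇒ ({(S)P})P   [P → S]
({(S)P})P ⇒ ({({})P})P   [S → { }]
({({})P})P ⇒ ({({})(P)P})P   [P → ( P ) P]
({({})(P)P})P ⇒ ({({})(())P})P   [P → ( )]
({({})(())P})P ⇒ ({({})(())(P)P})P   [P → ( P ) P]
({({})(())(P)P})P ⇒ ({({})(())((P)P)P})P   [P → ( P ) P]
({({})(())((P)P)P})P ⇒ ({({})(())((())P)P})P   [P → ( )]
({({})(())((())P)P})P ⇒ ({({})(())((())())P})P   [P → ( )]
({({})(())((())())P})P ⇒ ({({})(())((())())()})P   [P → ( )]
({({})(())((())())()})P ⇒ ({({})(())((())())()})()   [P → ( )]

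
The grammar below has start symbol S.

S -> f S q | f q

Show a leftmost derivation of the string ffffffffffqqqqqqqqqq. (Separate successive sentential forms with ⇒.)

S ⇒ fSq   [S -> f S q]
fSq ⇒ ffSqq   [S -> f S q]
ffSqq ⇒ fffSqqq   [S -> f S q]
fffSqqq ⇒ ffffSqqqq   [S -> f S q]
ffffSqqqq ⇒ fffffSqqqqq   [S -> f S q]
fffffSqqqqq ⇒ ffffffSqqqqqq   [S -> f S q]
ffffffSqqqqqq ⇒ fffffffSqqqqqqq   [S -> f S q]
fffffffSqqqqqqq ⇒ ffffffffSqqqqqqqq   [S -> f S q]
ffffffffSqqqqqqqq ⇒ fffffffffSqqqqqqqqq   [S -> f S q]
fffffffffSqqqqqqqqq ⇒ ffffffffffqqqqqqqqqq   [S -> f q]

S ⇒ fSq ⇒ ffSqq ⇒ fffSqqq ⇒ ffffSqqqq ⇒ fffffSqqqqq ⇒ ffffffSqqqqqq ⇒ fffffffSqqqqqqq ⇒ ffffffffSqqqqqqqq ⇒ fffffffffSqqqqqqqqq ⇒ ffffffffffqqqqqqqqqq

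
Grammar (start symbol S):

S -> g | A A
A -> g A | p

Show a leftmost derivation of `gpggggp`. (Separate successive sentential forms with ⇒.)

S ⇒ AA   [S -> A A]
AA ⇒ gAA   [A -> g A]
gAA ⇒ gpA   [A -> p]
gpA ⇒ gpgA   [A -> g A]
gpgA ⇒ gpggA   [A -> g A]
gpggA ⇒ gpgggA   [A -> g A]
gpgggA ⇒ gpggggA   [A -> g A]
gpggggA ⇒ gpggggp   [A -> p]

S ⇒ AA ⇒ gAA ⇒ gpA ⇒ gpgA ⇒ gpggA ⇒ gpgggA ⇒ gpggggA ⇒ gpggggp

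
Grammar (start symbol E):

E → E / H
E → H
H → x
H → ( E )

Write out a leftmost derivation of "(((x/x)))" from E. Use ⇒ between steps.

E ⇒ H   [E → H]
H ⇒ (E)   [H → ( E )]
(E) ⇒ (H)   [E → H]
(H) ⇒ ((E))   [H → ( E )]
((E)) ⇒ ((H))   [E → H]
((H)) ⇒ (((E)))   [H → ( E )]
(((E))) ⇒ (((E/H)))   [E → E / H]
(((E/H))) ⇒ (((H/H)))   [E → H]
(((H/H))) ⇒ (((x/H)))   [H → x]
(((x/H))) ⇒ (((x/x)))   [H → x]

E ⇒ H ⇒ (E) ⇒ (H) ⇒ ((E)) ⇒ ((H)) ⇒ (((E))) ⇒ (((E/H))) ⇒ (((H/H))) ⇒ (((x/H))) ⇒ (((x/x)))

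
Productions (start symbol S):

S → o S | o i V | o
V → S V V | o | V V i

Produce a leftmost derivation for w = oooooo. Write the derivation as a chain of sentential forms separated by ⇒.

S ⇒ oS ⇒ ooS ⇒ oooS ⇒ ooooS ⇒ oooooS ⇒ oooooo

S ⇒ oS   [S → o S]
oS ⇒ ooS   [S → o S]
ooS ⇒ oooS   [S → o S]
oooS ⇒ ooooS   [S → o S]
ooooS ⇒ oooooS   [S → o S]
oooooS ⇒ oooooo   [S → o]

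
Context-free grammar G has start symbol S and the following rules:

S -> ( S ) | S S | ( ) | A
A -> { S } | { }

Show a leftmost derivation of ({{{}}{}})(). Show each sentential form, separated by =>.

S => SS => (S)S => (A)S => ({S})S => ({SS})S => ({AS})S => ({{S}S})S => ({{A}S})S => ({{{}}S})S => ({{{}}A})S => ({{{}}{}})S => ({{{}}{}})()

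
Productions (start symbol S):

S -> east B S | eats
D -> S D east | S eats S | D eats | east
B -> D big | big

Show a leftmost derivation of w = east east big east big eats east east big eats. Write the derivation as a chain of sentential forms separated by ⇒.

S ⇒ east B S ⇒ east D big S ⇒ east S D east big S ⇒ east east B S D east big S ⇒ east east big S D east big S ⇒ east east big east B S D east big S ⇒ east east big east big S D east big S ⇒ east east big east big eats D east big S ⇒ east east big east big eats east east big S ⇒ east east big east big eats east east big eats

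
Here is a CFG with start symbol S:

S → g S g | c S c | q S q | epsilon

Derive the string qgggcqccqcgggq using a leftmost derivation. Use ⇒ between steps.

S ⇒ qSq ⇒ qgSgq ⇒ qggSggq ⇒ qgggSgggq ⇒ qgggcScgggq ⇒ qgggcqSqcgggq ⇒ qgggcqcScqcgggq ⇒ qgggcqccqcgggq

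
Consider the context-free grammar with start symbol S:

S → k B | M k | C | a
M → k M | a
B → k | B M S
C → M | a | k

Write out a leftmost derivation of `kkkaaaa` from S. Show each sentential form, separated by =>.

S=>kB=>kBMS=>kBMSMS=>kkMSMS=>kkkMSMS=>kkkaSMS=>kkkaaMS=>kkkaaaS=>kkkaaaa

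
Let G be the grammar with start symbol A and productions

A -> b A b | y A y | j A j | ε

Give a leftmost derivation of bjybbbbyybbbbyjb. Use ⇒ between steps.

A ⇒ bAb   [A -> b A b]
bAb ⇒ bjAjb   [A -> j A j]
bjAjb ⇒ bjyAyjb   [A -> y A y]
bjyAyjb ⇒ bjybAbyjb   [A -> b A b]
bjybAbyjb ⇒ bjybbAbbyjb   [A -> b A b]
bjybbAbbyjb ⇒ bjybbbAbbbyjb   [A -> b A b]
bjybbbAbbbyjb ⇒ bjybbbbAbbbbyjb   [A -> b A b]
bjybbbbAbbbbyjb ⇒ bjybbbbyAybbbbyjb   [A -> y A y]
bjybbbbyAybbbbyjb ⇒ bjybbbbyybbbbyjb   [A -> ε]

A ⇒ bAb ⇒ bjAjb ⇒ bjyAyjb ⇒ bjybAbyjb ⇒ bjybbAbbyjb ⇒ bjybbbAbbbyjb ⇒ bjybbbbAbbbbyjb ⇒ bjybbbbyAybbbbyjb ⇒ bjybbbbyybbbbyjb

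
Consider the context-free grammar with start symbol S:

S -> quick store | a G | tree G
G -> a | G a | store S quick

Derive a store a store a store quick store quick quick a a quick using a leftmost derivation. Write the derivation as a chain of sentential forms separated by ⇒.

S ⇒ a G ⇒ a store S quick ⇒ a store a G quick ⇒ a store a G a quick ⇒ a store a G a a quick ⇒ a store a store S quick a a quick ⇒ a store a store a G quick a a quick ⇒ a store a store a store S quick quick a a quick ⇒ a store a store a store quick store quick quick a a quick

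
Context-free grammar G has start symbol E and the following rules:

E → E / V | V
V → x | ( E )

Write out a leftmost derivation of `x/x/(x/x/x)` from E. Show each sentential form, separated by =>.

E=>E/V=>E/V/V=>V/V/V=>x/V/V=>x/x/V=>x/x/(E)=>x/x/(E/V)=>x/x/(E/V/V)=>x/x/(V/V/V)=>x/x/(x/V/V)=>x/x/(x/x/V)=>x/x/(x/x/x)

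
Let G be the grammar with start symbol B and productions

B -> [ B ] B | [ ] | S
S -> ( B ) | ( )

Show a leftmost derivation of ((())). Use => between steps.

B => S   [B -> S]
S => (B)   [S -> ( B )]
(B) => (S)   [B -> S]
(S) => ((B))   [S -> ( B )]
((B)) => ((S))   [B -> S]
((S)) => ((()))   [S -> ( )]

B => S => (B) => (S) => ((B)) => ((S)) => ((()))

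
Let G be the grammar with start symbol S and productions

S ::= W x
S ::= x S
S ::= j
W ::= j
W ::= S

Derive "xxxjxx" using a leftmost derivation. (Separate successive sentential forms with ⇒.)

S⇒xS⇒xWx⇒xSx⇒xxSx⇒xxxSx⇒xxxWxx⇒xxxjxx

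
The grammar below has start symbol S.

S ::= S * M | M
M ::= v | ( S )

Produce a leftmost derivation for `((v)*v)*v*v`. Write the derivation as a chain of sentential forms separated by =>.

S => S*M   [S ::= S * M]
S*M => S*M*M   [S ::= S * M]
S*M*M => M*M*M   [S ::= M]
M*M*M => (S)*M*M   [M ::= ( S )]
(S)*M*M => (S*M)*M*M   [S ::= S * M]
(S*M)*M*M => (M*M)*M*M   [S ::= M]
(M*M)*M*M => ((S)*M)*M*M   [M ::= ( S )]
((S)*M)*M*M => ((M)*M)*M*M   [S ::= M]
((M)*M)*M*M => ((v)*M)*M*M   [M ::= v]
((v)*M)*M*M => ((v)*v)*M*M   [M ::= v]
((v)*v)*M*M => ((v)*v)*v*M   [M ::= v]
((v)*v)*v*M => ((v)*v)*v*v   [M ::= v]

S=>S*M=>S*M*M=>M*M*M=>(S)*M*M=>(S*M)*M*M=>(M*M)*M*M=>((S)*M)*M*M=>((M)*M)*M*M=>((v)*M)*M*M=>((v)*v)*M*M=>((v)*v)*v*M=>((v)*v)*v*v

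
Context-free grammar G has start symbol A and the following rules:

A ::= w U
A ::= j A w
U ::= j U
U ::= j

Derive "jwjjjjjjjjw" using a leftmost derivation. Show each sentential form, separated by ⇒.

A ⇒ jAw ⇒ jwUw ⇒ jwjUw ⇒ jwjjUw ⇒ jwjjjUw ⇒ jwjjjjUw ⇒ jwjjjjjUw ⇒ jwjjjjjjUw ⇒ jwjjjjjjjUw ⇒ jwjjjjjjjjw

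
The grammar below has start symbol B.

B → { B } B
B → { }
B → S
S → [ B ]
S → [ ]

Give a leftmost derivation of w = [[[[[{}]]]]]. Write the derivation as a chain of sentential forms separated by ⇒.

B ⇒ S ⇒ [B] ⇒ [S] ⇒ [[B]] ⇒ [[S]] ⇒ [[[B]]] ⇒ [[[S]]] ⇒ [[[[B]]]] ⇒ [[[[S]]]] ⇒ [[[[[B]]]]] ⇒ [[[[[{}]]]]]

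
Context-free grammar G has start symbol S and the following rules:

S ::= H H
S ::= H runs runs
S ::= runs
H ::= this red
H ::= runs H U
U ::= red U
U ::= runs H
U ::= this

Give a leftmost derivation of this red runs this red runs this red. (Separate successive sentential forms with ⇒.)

S ⇒ H H ⇒ this red H ⇒ this red runs H U ⇒ this red runs this red U ⇒ this red runs this red runs H ⇒ this red runs this red runs this red

S ⇒ H H   [S ::= H H]
H H ⇒ this red H   [H ::= this red]
this red H ⇒ this red runs H U   [H ::= runs H U]
this red runs H U ⇒ this red runs this red U   [H ::= this red]
this red runs this red U ⇒ this red runs this red runs H   [U ::= runs H]
this red runs this red runs H ⇒ this red runs this red runs this red   [H ::= this red]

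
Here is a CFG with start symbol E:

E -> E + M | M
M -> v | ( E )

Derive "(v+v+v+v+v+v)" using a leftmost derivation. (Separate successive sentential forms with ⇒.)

E ⇒ M   [E -> M]
M ⇒ (E)   [M -> ( E )]
(E) ⇒ (E+M)   [E -> E + M]
(E+M) ⇒ (E+M+M)   [E -> E + M]
(E+M+M) ⇒ (E+M+M+M)   [E -> E + M]
(E+M+M+M) ⇒ (E+M+M+M+M)   [E -> E + M]
(E+M+M+M+M) ⇒ (E+M+M+M+M+M)   [E -> E + M]
(E+M+M+M+M+M) ⇒ (M+M+M+M+M+M)   [E -> M]
(M+M+M+M+M+M) ⇒ (v+M+M+M+M+M)   [M -> v]
(v+M+M+M+M+M) ⇒ (v+v+M+M+M+M)   [M -> v]
(v+v+M+M+M+M) ⇒ (v+v+v+M+M+M)   [M -> v]
(v+v+v+M+M+M) ⇒ (v+v+v+v+M+M)   [M -> v]
(v+v+v+v+M+M) ⇒ (v+v+v+v+v+M)   [M -> v]
(v+v+v+v+v+M) ⇒ (v+v+v+v+v+v)   [M -> v]

E ⇒ M ⇒ (E) ⇒ (E+M) ⇒ (E+M+M) ⇒ (E+M+M+M) ⇒ (E+M+M+M+M) ⇒ (E+M+M+M+M+M) ⇒ (M+M+M+M+M+M) ⇒ (v+M+M+M+M+M) ⇒ (v+v+M+M+M+M) ⇒ (v+v+v+M+M+M) ⇒ (v+v+v+v+M+M) ⇒ (v+v+v+v+v+M) ⇒ (v+v+v+v+v+v)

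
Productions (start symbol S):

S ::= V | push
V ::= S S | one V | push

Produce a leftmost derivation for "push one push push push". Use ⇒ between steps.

S ⇒ V   [S ::= V]
V ⇒ S S   [V ::= S S]
S S ⇒ V S   [S ::= V]
V S ⇒ S S S   [V ::= S S]
S S S ⇒ V S S   [S ::= V]
V S S ⇒ S S S S   [V ::= S S]
S S S S ⇒ push S S S   [S ::= push]
push S S S ⇒ push V S S   [S ::= V]
push V S S ⇒ push one V S S   [V ::= one V]
push one V S S ⇒ push one push S S   [V ::= push]
push one push S S ⇒ push one push push S   [S ::= push]
push one push push S ⇒ push one push push push   [S ::= push]

S ⇒ V ⇒ S S ⇒ V S ⇒ S S S ⇒ V S S ⇒ S S S S ⇒ push S S S ⇒ push V S S ⇒ push one V S S ⇒ push one push S S ⇒ push one push push S ⇒ push one push push push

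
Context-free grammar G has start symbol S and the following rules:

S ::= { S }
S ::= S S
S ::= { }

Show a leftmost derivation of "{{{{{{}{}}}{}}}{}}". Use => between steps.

S => {S} => {SS} => {{S}S} => {{{S}}S} => {{{SS}}S} => {{{{S}S}}S} => {{{{{S}}S}}S} => {{{{{SS}}S}}S} => {{{{{{}S}}S}}S} => {{{{{{}{}}}S}}S} => {{{{{{}{}}}{}}}S} => {{{{{{}{}}}{}}}{}}

S => {S}   [S ::= { S }]
{S} => {SS}   [S ::= S S]
{SS} => {{S}S}   [S ::= { S }]
{{S}S} => {{{S}}S}   [S ::= { S }]
{{{S}}S} => {{{SS}}S}   [S ::= S S]
{{{SS}}S} => {{{{S}S}}S}   [S ::= { S }]
{{{{S}S}}S} => {{{{{S}}S}}S}   [S ::= { S }]
{{{{{S}}S}}S} => {{{{{SS}}S}}S}   [S ::= S S]
{{{{{SS}}S}}S} => {{{{{{}S}}S}}S}   [S ::= { }]
{{{{{{}S}}S}}S} => {{{{{{}{}}}S}}S}   [S ::= { }]
{{{{{{}{}}}S}}S} => {{{{{{}{}}}{}}}S}   [S ::= { }]
{{{{{{}{}}}{}}}S} => {{{{{{}{}}}{}}}{}}   [S ::= { }]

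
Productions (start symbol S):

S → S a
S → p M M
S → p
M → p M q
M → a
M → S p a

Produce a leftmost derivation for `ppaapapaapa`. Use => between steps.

S => pMM => pSpaM => ppMMpaM => ppaMpaM => ppaapaM => ppaapaSpa => ppaapapMMpa => ppaapapaMpa => ppaapapaapa

S => pMM   [S → p M M]
pMM => pSpaM   [M → S p a]
pSpaM => ppMMpaM   [S → p M M]
ppMMpaM => ppaMpaM   [M → a]
ppaMpaM => ppaapaM   [M → a]
ppaapaM => ppaapaSpa   [M → S p a]
ppaapaSpa => ppaapapMMpa   [S → p M M]
ppaapapMMpa => ppaapapaMpa   [M → a]
ppaapapaMpa => ppaapapaapa   [M → a]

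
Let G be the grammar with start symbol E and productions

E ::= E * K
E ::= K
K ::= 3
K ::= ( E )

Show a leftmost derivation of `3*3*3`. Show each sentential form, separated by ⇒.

E⇒E*K⇒E*K*K⇒K*K*K⇒3*K*K⇒3*3*K⇒3*3*3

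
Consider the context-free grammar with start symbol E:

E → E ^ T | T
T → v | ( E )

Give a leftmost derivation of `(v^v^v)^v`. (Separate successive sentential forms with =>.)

E => E^T => T^T => (E)^T => (E^T)^T => (E^T^T)^T => (T^T^T)^T => (v^T^T)^T => (v^v^T)^T => (v^v^v)^T => (v^v^v)^v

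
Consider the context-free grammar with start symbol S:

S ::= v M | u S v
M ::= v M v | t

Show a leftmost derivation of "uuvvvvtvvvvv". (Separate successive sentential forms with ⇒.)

S ⇒ uSv ⇒ uuSvv ⇒ uuvMvv ⇒ uuvvMvvv ⇒ uuvvvMvvvv ⇒ uuvvvvMvvvvv ⇒ uuvvvvtvvvvv

S ⇒ uSv   [S ::= u S v]
uSv ⇒ uuSvv   [S ::= u S v]
uuSvv ⇒ uuvMvv   [S ::= v M]
uuvMvv ⇒ uuvvMvvv   [M ::= v M v]
uuvvMvvv ⇒ uuvvvMvvvv   [M ::= v M v]
uuvvvMvvvv ⇒ uuvvvvMvvvvv   [M ::= v M v]
uuvvvvMvvvvv ⇒ uuvvvvtvvvvv   [M ::= t]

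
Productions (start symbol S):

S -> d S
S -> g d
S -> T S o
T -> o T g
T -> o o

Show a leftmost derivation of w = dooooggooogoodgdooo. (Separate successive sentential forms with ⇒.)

S ⇒ dS ⇒ dTSo ⇒ doTgSo ⇒ dooTggSo ⇒ dooooggSo ⇒ dooooggTSoo ⇒ dooooggoTgSoo ⇒ dooooggooogSoo ⇒ dooooggooogTSooo ⇒ dooooggooogooSooo ⇒ dooooggooogoodSooo ⇒ dooooggooogoodgdooo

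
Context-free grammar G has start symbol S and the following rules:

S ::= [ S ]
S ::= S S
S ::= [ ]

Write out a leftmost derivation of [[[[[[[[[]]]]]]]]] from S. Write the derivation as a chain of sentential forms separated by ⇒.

S ⇒ [S]   [S ::= [ S ]]
[S] ⇒ [[S]]   [S ::= [ S ]]
[[S]] ⇒ [[[S]]]   [S ::= [ S ]]
[[[S]]] ⇒ [[[[S]]]]   [S ::= [ S ]]
[[[[S]]]] ⇒ [[[[[S]]]]]   [S ::= [ S ]]
[[[[[S]]]]] ⇒ [[[[[[S]]]]]]   [S ::= [ S ]]
[[[[[[S]]]]]] ⇒ [[[[[[[S]]]]]]]   [S ::= [ S ]]
[[[[[[[S]]]]]]] ⇒ [[[[[[[[S]]]]]]]]   [S ::= [ S ]]
[[[[[[[[S]]]]]]]] ⇒ [[[[[[[[[]]]]]]]]]   [S ::= [ ]]

S ⇒ [S] ⇒ [[S]] ⇒ [[[S]]] ⇒ [[[[S]]]] ⇒ [[[[[S]]]]] ⇒ [[[[[[S]]]]]] ⇒ [[[[[[[S]]]]]]] ⇒ [[[[[[[[S]]]]]]]] ⇒ [[[[[[[[[]]]]]]]]]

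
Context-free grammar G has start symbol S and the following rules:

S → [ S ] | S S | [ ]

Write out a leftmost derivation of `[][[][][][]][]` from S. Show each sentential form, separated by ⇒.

S ⇒ SS ⇒ SSS ⇒ []SS ⇒ [][S]S ⇒ [][SS]S ⇒ [][SSS]S ⇒ [][SSSS]S ⇒ [][[]SSS]S ⇒ [][[][]SS]S ⇒ [][[][][]S]S ⇒ [][[][][][]]S ⇒ [][[][][][]][]

S ⇒ SS   [S → S S]
SS ⇒ SSS   [S → S S]
SSS ⇒ []SS   [S → [ ]]
[]SS ⇒ [][S]S   [S → [ S ]]
[][S]S ⇒ [][SS]S   [S → S S]
[][SS]S ⇒ [][SSS]S   [S → S S]
[][SSS]S ⇒ [][SSSS]S   [S → S S]
[][SSSS]S ⇒ [][[]SSS]S   [S → [ ]]
[][[]SSS]S ⇒ [][[][]SS]S   [S → [ ]]
[][[][]SS]S ⇒ [][[][][]S]S   [S → [ ]]
[][[][][]S]S ⇒ [][[][][][]]S   [S → [ ]]
[][[][][][]]S ⇒ [][[][][][]][]   [S → [ ]]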